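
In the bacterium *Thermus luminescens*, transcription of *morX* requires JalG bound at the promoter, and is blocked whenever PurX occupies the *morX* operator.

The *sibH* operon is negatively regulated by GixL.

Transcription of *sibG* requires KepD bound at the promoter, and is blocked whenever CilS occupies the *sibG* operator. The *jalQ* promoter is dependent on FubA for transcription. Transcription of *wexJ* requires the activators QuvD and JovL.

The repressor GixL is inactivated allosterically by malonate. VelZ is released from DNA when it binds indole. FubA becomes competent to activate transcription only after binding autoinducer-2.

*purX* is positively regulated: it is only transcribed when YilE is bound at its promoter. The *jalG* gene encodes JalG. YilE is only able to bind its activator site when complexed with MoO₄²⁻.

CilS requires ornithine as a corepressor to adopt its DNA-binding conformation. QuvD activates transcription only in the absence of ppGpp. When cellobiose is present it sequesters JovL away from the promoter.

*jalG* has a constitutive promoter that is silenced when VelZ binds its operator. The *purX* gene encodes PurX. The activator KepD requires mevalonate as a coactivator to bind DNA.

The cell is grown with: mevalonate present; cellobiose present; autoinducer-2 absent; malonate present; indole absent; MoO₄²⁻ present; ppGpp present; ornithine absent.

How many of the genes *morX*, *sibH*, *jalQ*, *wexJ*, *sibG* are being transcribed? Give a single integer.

MoO₄²⁻ is present, so YilE is active.
No repressor is bound and YilE is active, so *purX* is transcribed.
So PurX is produced and active.
Indole is absent, so VelZ is active.
With repressor VelZ bound, *jalG* is not transcribed.
So JalG is not produced.
With repressor PurX bound, *morX* is not transcribed.
→ *morX* is OFF.
Malonate is present, so GixL is inactive.
With no repressor bound, *sibH* is transcribed.
→ *sibH* is ON.
Autoinducer-2 is absent, so FubA is inactive.
Required activator FubA is absent, so *jalQ* is not transcribed.
→ *jalQ* is OFF.
ppGpp is present, so QuvD is inactive.
Cellobiose is present, so JovL is inactive.
Required activator QuvD is absent, so *wexJ* is not transcribed.
→ *wexJ* is OFF.
Mevalonate is present, so KepD is active.
Ornithine is absent, so CilS is inactive.
No repressor is bound and KepD is active, so *sibG* is transcribed.
→ *sibG* is ON.
2 of the 5 genes are transcribed.

2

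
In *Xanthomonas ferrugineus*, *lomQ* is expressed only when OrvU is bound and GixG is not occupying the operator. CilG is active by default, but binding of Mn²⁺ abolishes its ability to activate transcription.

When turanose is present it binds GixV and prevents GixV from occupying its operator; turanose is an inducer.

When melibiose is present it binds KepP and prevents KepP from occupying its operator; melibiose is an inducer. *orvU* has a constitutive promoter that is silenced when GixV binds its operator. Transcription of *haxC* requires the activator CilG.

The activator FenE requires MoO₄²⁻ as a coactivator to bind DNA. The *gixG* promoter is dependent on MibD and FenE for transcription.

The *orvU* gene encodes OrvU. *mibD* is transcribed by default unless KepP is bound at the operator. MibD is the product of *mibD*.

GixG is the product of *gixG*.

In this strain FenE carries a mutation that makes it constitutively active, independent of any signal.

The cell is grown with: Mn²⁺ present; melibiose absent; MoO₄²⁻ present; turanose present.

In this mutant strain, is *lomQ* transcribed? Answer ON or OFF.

ON

Turanose is present, so GixV is inactive.
With no repressor bound, *orvU* is transcribed.
So OrvU is produced and active.
Melibiose is absent, so KepP is active.
With repressor KepP bound, *mibD* is not transcribed.
So MibD is not produced.
FenE is constitutively active in this strain.
Required activator MibD is absent, so *gixG* is not transcribed.
So GixG is not produced.
No repressor is bound and OrvU is active, so *lomQ* is transcribed.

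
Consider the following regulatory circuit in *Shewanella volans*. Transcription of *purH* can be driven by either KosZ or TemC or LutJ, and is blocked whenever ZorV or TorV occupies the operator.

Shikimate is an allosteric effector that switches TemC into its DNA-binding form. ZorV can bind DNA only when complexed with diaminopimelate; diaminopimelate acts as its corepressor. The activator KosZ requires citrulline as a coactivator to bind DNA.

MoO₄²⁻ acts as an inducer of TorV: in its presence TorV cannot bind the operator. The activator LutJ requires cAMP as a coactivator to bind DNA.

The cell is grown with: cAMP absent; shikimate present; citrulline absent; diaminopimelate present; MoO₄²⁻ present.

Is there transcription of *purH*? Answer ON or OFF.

Diaminopimelate is present, so ZorV is active.
Citrulline is absent, so KosZ is inactive.
Shikimate is present, so TemC is active.
cAMP is absent, so LutJ is inactive.
MoO₄²⁻ is present, so TorV is inactive.
With repressor ZorV bound, *purH* is not transcribed.

OFF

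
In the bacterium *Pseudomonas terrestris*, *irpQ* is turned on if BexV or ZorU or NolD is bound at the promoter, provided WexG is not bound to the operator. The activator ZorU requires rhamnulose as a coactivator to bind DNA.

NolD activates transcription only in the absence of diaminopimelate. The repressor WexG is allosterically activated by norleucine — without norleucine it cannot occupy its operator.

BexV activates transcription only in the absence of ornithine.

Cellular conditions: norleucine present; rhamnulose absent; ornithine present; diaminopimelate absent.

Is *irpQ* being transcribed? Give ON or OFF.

Ornithine is present, so BexV is inactive.
Rhamnulose is absent, so ZorU is inactive.
Norleucine is present, so WexG is active.
Diaminopimelate is absent, so NolD is active.
With repressor WexG bound, *irpQ* is not transcribed.

OFF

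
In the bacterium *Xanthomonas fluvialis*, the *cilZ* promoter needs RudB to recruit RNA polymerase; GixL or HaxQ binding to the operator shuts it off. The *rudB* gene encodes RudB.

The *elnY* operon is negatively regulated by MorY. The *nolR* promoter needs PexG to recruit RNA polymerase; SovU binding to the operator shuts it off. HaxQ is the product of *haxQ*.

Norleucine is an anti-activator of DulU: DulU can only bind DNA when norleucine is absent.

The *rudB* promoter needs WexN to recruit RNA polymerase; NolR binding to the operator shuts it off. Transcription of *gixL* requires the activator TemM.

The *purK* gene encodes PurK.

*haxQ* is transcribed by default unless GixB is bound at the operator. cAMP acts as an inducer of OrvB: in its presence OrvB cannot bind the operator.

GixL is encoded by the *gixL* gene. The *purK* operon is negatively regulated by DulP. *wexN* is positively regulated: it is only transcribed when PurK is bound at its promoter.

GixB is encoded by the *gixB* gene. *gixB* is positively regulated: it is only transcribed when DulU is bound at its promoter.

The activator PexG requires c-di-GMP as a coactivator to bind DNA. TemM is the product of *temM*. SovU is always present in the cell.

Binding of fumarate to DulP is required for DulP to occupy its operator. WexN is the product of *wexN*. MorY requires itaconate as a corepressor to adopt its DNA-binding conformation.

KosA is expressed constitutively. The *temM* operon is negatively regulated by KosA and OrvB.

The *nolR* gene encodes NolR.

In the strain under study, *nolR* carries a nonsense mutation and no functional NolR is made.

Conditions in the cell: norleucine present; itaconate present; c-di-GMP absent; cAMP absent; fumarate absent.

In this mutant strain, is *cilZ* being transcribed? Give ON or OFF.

KosA is produced constitutively and is active.
cAMP is absent, so OrvB is active.
With repressor KosA bound, *temM* is not transcribed.
So TemM is not produced.
Required activator TemM is absent, so *gixL* is not transcribed.
So GixL is not produced.
Norleucine is present, so DulU is inactive.
Required activator DulU is absent, so *gixB* is not transcribed.
So GixB is not produced.
With no repressor bound, *haxQ* is transcribed.
So HaxQ is produced and active.
NolR is non-functional in this strain, so it has no effect.
Fumarate is absent, so DulP is inactive.
With no repressor bound, *purK* is transcribed.
So PurK is produced and active.
No repressor is bound and PurK is active, so *wexN* is transcribed.
So WexN is produced and active.
No repressor is bound and WexN is active, so *rudB* is transcribed.
So RudB is produced and active.
With repressor HaxQ bound, *cilZ* is not transcribed.

OFF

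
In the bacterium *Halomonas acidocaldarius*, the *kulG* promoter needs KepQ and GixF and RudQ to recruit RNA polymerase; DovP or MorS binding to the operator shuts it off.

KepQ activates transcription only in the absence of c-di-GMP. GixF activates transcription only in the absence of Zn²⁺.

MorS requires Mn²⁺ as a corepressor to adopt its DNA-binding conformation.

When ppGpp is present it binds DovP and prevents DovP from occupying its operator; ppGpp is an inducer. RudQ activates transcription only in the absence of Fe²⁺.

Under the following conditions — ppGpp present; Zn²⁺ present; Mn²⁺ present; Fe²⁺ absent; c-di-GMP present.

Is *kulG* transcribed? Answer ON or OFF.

c-di-GMP is present, so KepQ is inactive.
Zn²⁺ is present, so GixF is inactive.
Fe²⁺ is absent, so RudQ is active.
ppGpp is present, so DovP is inactive.
Mn²⁺ is present, so MorS is active.
With repressor MorS bound, *kulG* is not transcribed.

OFF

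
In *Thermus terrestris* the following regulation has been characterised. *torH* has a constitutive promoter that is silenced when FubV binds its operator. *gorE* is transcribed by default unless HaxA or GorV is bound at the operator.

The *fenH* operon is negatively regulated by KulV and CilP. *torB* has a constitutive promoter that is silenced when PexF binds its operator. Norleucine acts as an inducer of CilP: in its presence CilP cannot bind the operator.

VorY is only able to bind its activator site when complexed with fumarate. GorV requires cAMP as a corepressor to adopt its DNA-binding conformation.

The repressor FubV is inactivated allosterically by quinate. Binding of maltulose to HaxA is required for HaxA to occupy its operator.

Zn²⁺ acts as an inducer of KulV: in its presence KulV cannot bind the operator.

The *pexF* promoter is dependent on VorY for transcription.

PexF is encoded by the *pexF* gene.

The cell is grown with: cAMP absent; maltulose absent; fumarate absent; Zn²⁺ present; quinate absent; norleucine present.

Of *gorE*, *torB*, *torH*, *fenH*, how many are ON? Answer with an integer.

Maltulose is absent, so HaxA is inactive.
cAMP is absent, so GorV is inactive.
With no repressor bound, *gorE* is transcribed.
→ *gorE* is ON.
Fumarate is absent, so VorY is inactive.
Required activator VorY is absent, so *pexF* is not transcribed.
So PexF is not produced.
With no repressor bound, *torB* is transcribed.
→ *torB* is ON.
Quinate is absent, so FubV is active.
With repressor FubV bound, *torH* is not transcribed.
→ *torH* is OFF.
Zn²⁺ is present, so KulV is inactive.
Norleucine is present, so CilP is inactive.
With no repressor bound, *fenH* is transcribed.
→ *fenH* is ON.
3 of the 4 genes are transcribed.

3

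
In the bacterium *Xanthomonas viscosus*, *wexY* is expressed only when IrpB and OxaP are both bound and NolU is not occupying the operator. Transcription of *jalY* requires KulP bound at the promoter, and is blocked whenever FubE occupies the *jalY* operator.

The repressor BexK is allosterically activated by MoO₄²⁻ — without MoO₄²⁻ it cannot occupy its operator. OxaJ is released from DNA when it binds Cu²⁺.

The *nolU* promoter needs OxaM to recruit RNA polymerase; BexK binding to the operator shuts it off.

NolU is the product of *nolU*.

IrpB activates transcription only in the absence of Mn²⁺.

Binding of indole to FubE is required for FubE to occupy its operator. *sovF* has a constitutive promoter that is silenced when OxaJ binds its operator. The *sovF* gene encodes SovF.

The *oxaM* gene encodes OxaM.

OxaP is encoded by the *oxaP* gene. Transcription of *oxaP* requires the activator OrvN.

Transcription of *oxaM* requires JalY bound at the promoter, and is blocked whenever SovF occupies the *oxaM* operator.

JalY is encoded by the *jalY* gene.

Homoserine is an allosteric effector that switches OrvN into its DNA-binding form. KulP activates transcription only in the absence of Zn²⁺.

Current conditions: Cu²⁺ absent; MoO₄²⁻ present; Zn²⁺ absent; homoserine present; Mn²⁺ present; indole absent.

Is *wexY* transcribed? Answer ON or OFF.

MoO₄²⁻ is present, so BexK is active.
Cu²⁺ is absent, so OxaJ is active.
With repressor OxaJ bound, *sovF* is not transcribed.
So SovF is not produced.
Indole is absent, so FubE is inactive.
Zn²⁺ is absent, so KulP is active.
No repressor is bound and KulP is active, so *jalY* is transcribed.
So JalY is produced and active.
No repressor is bound and JalY is active, so *oxaM* is transcribed.
So OxaM is produced and active.
With repressor BexK bound, *nolU* is not transcribed.
So NolU is not produced.
Mn²⁺ is present, so IrpB is inactive.
Homoserine is present, so OrvN is active.
No repressor is bound and OrvN is active, so *oxaP* is transcribed.
So OxaP is produced and active.
Required activator IrpB is absent, so *wexY* is not transcribed.

OFF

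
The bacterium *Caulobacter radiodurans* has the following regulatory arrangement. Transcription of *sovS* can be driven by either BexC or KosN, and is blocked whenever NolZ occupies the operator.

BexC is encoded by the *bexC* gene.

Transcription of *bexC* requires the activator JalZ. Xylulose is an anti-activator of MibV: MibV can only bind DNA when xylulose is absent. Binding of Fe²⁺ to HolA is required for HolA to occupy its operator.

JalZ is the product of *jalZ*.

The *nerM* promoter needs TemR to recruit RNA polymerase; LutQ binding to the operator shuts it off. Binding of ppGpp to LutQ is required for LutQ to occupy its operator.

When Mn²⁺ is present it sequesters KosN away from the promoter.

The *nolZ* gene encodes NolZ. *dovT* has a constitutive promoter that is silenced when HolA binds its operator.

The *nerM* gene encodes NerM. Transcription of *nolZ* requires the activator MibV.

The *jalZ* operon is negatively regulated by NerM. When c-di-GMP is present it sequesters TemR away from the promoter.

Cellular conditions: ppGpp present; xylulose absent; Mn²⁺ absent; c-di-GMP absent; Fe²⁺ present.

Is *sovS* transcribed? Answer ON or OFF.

OFF

ppGpp is present, so LutQ is active.
c-di-GMP is absent, so TemR is active.
With repressor LutQ bound, *nerM* is not transcribed.
So NerM is not produced.
With no repressor bound, *jalZ* is transcribed.
So JalZ is produced and active.
No repressor is bound and JalZ is active, so *bexC* is transcribed.
So BexC is produced and active.
Mn²⁺ is absent, so KosN is active.
Xylulose is absent, so MibV is active.
No repressor is bound and MibV is active, so *nolZ* is transcribed.
So NolZ is produced and active.
With repressor NolZ bound, *sovS* is not transcribed.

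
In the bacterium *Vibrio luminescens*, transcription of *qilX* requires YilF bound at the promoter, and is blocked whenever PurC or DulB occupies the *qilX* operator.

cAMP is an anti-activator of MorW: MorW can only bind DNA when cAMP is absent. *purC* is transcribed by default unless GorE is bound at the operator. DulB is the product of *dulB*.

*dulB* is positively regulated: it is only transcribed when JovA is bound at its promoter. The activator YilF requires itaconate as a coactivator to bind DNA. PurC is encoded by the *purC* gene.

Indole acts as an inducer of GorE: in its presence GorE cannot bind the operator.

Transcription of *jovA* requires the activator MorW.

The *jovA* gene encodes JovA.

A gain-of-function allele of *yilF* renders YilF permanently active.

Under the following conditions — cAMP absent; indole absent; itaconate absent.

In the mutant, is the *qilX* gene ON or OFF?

OFF

Indole is absent, so GorE is active.
With repressor GorE bound, *purC* is not transcribed.
So PurC is not produced.
cAMP is absent, so MorW is active.
No repressor is bound and MorW is active, so *jovA* is transcribed.
So JovA is produced and active.
No repressor is bound and JovA is active, so *dulB* is transcribed.
So DulB is produced and active.
YilF is constitutively active in this strain.
With repressor DulB bound, *qilX* is not transcribed.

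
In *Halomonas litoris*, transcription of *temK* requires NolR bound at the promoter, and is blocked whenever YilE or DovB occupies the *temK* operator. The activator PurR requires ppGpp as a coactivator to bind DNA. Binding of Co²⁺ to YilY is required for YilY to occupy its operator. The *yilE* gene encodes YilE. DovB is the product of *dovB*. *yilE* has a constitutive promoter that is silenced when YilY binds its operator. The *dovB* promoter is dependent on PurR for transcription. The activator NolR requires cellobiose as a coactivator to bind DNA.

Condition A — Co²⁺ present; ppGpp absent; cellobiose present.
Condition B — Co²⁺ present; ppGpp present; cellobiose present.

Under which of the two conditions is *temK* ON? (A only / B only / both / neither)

Condition A:
Co²⁺ is present, so YilY is active.
With repressor YilY bound, *yilE* is not transcribed.
So YilE is not produced.
ppGpp is absent, so PurR is inactive.
Required activator PurR is absent, so *dovB* is not transcribed.
So DovB is not produced.
Cellobiose is present, so NolR is active.
No repressor is bound and NolR is active, so *temK* is transcribed.
→ *temK* is ON in A.
Condition B:
Co²⁺ is present, so YilY is active.
With repressor YilY bound, *yilE* is not transcribed.
So YilE is not produced.
ppGpp is present, so PurR is active.
No repressor is bound and PurR is active, so *dovB* is transcribed.
So DovB is produced and active.
Cellobiose is present, so NolR is active.
With repressor DovB bound, *temK* is not transcribed.
→ *temK* is OFF in B.

A only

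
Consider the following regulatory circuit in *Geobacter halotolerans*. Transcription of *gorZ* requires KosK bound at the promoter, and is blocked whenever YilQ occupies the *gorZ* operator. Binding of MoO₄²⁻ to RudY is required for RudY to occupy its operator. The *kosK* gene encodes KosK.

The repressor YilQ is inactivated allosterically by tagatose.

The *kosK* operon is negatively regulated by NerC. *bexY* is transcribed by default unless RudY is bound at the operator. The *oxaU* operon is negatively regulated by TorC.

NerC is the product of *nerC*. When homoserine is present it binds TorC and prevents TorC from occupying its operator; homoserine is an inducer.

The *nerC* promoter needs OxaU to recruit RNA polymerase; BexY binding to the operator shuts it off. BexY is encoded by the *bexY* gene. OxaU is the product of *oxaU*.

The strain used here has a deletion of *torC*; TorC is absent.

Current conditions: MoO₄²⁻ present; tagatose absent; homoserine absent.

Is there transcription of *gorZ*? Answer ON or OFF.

OFF

Tagatose is absent, so YilQ is active.
MoO₄²⁻ is present, so RudY is active.
With repressor RudY bound, *bexY* is not transcribed.
So BexY is not produced.
TorC is non-functional in this strain, so it has no effect.
With no repressor bound, *oxaU* is transcribed.
So OxaU is produced and active.
No repressor is bound and OxaU is active, so *nerC* is transcribed.
So NerC is produced and active.
With repressor NerC bound, *kosK* is not transcribed.
So KosK is not produced.
With repressor YilQ bound, *gorZ* is not transcribed.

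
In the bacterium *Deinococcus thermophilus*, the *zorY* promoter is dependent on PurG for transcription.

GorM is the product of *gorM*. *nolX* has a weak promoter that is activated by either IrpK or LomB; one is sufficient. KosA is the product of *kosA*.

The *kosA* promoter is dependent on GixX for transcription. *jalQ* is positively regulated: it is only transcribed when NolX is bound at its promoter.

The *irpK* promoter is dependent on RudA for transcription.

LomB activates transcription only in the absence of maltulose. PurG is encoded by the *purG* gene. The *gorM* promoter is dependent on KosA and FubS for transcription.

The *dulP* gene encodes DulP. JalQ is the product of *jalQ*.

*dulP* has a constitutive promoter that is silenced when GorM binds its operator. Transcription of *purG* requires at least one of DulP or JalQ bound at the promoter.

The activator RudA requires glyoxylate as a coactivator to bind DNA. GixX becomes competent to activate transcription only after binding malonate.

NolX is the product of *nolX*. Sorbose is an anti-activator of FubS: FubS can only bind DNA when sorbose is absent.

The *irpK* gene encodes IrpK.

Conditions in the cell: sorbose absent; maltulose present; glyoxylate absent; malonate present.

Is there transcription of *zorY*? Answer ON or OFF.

OFF

Malonate is present, so GixX is active.
No repressor is bound and GixX is active, so *kosA* is transcribed.
So KosA is produced and active.
Sorbose is absent, so FubS is active.
No repressor is bound and KosA and FubS are active, so *gorM* is transcribed.
So GorM is produced and active.
With repressor GorM bound, *dulP* is not transcribed.
So DulP is not produced.
Glyoxylate is absent, so RudA is inactive.
Required activator RudA is absent, so *irpK* is not transcribed.
So IrpK is not produced.
Maltulose is present, so LomB is inactive.
No activator is available at the *nolX* promoter, so *nolX* is not transcribed.
So NolX is not produced.
Required activator NolX is absent, so *jalQ* is not transcribed.
So JalQ is not produced.
No activator is available at the *purG* promoter, so *purG* is not transcribed.
So PurG is not produced.
Required activator PurG is absent, so *zorY* is not transcribed.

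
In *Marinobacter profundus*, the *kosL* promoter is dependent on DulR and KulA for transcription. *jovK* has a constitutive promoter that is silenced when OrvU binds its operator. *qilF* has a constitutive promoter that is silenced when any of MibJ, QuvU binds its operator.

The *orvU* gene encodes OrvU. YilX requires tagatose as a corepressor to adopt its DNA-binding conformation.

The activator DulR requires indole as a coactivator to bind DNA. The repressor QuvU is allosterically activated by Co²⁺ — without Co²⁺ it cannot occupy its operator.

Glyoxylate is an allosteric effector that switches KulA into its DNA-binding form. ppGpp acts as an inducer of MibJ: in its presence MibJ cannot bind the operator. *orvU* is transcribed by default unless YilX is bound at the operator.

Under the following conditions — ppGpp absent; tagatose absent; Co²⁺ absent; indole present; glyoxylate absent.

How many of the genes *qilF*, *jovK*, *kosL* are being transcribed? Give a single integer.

0

ppGpp is absent, so MibJ is active.
Co²⁺ is absent, so QuvU is inactive.
With repressor MibJ bound, *qilF* is not transcribed.
→ *qilF* is OFF.
Tagatose is absent, so YilX is inactive.
With no repressor bound, *orvU* is transcribed.
So OrvU is produced and active.
With repressor OrvU bound, *jovK* is not transcribed.
→ *jovK* is OFF.
Indole is present, so DulR is active.
Glyoxylate is absent, so KulA is inactive.
Required activator KulA is absent, so *kosL* is not transcribed.
→ *kosL* is OFF.
0 of the 3 genes are transcribed.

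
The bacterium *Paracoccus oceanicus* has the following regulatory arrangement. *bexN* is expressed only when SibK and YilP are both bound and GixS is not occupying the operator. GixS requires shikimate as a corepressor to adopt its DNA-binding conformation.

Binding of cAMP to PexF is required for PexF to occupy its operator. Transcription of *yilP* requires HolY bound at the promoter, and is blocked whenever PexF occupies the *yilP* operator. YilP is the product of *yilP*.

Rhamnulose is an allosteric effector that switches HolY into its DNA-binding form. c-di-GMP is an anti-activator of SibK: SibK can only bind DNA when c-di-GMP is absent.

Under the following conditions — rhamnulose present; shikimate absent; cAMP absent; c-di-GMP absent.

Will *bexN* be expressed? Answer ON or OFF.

ON

c-di-GMP is absent, so SibK is active.
Rhamnulose is present, so HolY is active.
cAMP is absent, so PexF is inactive.
No repressor is bound and HolY is active, so *yilP* is transcribed.
So YilP is produced and active.
Shikimate is absent, so GixS is inactive.
No repressor is bound and SibK and YilP are active, so *bexN* is transcribed.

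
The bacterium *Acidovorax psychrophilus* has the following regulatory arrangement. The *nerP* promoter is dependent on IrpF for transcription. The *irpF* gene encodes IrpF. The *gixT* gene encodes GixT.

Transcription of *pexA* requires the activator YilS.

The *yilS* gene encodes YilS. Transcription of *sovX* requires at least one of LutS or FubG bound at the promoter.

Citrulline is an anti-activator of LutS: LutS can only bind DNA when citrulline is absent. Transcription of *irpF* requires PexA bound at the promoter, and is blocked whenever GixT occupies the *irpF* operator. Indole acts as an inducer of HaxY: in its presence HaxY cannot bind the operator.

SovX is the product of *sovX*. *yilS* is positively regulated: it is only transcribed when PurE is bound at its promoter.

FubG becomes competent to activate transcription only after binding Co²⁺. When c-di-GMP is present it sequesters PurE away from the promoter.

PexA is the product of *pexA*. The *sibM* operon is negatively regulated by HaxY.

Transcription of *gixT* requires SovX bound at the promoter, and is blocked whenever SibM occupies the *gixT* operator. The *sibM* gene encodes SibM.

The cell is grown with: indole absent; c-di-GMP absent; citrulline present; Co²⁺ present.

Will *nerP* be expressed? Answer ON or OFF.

OFF

Indole is absent, so HaxY is active.
With repressor HaxY bound, *sibM* is not transcribed.
So SibM is not produced.
Citrulline is present, so LutS is inactive.
Co²⁺ is present, so FubG is active.
Activator FubG is present, so *sovX* is transcribed.
So SovX is produced and active.
No repressor is bound and SovX is active, so *gixT* is transcribed.
So GixT is produced and active.
c-di-GMP is absent, so PurE is active.
No repressor is bound and PurE is active, so *yilS* is transcribed.
So YilS is produced and active.
No repressor is bound and YilS is active, so *pexA* is transcribed.
So PexA is produced and active.
With repressor GixT bound, *irpF* is not transcribed.
So IrpF is not produced.
Required activator IrpF is absent, so *nerP* is not transcribed.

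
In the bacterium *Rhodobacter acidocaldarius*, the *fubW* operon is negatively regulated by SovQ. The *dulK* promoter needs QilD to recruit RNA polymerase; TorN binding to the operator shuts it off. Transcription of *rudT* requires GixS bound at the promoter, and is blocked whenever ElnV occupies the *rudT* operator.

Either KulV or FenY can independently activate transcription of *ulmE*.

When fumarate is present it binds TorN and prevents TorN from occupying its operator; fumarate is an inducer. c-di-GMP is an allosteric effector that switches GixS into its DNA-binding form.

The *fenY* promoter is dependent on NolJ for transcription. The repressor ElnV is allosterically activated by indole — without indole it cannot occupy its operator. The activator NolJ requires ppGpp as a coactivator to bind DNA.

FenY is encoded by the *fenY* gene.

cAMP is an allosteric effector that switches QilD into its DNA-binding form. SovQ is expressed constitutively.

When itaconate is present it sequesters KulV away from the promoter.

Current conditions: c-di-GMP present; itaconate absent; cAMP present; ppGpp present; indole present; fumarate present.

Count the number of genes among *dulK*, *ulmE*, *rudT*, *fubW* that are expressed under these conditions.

cAMP is present, so QilD is active.
Fumarate is present, so TorN is inactive.
No repressor is bound and QilD is active, so *dulK* is transcribed.
→ *dulK* is ON.
Itaconate is absent, so KulV is active.
ppGpp is present, so NolJ is active.
No repressor is bound and NolJ is active, so *fenY* is transcribed.
So FenY is produced and active.
Activator KulV is present, so *ulmE* is transcribed.
→ *ulmE* is ON.
c-di-GMP is present, so GixS is active.
Indole is present, so ElnV is active.
With repressor ElnV bound, *rudT* is not transcribed.
→ *rudT* is OFF.
SovQ is produced constitutively and is active.
With repressor SovQ bound, *fubW* is not transcribed.
→ *fubW* is OFF.
2 of the 4 genes are transcribed.

2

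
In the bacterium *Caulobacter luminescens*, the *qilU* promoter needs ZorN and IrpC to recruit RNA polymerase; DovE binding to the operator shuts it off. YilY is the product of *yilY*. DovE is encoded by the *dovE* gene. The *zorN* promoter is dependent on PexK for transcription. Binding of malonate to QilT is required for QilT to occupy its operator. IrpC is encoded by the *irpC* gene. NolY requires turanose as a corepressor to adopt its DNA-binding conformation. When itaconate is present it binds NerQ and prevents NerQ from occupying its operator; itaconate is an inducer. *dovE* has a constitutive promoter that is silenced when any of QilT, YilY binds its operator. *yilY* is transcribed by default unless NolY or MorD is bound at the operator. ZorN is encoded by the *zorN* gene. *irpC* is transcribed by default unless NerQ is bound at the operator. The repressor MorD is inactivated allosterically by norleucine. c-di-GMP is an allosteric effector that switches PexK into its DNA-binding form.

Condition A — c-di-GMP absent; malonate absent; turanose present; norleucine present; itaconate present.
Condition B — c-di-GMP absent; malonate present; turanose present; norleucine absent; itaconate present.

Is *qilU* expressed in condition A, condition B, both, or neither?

neither

Condition A:
c-di-GMP is absent, so PexK is inactive.
Required activator PexK is absent, so *zorN* is not transcribed.
So ZorN is not produced.
Malonate is absent, so QilT is inactive.
Turanose is present, so NolY is active.
Norleucine is present, so MorD is inactive.
With repressor NolY bound, *yilY* is not transcribed.
So YilY is not produced.
With no repressor bound, *dovE* is transcribed.
So DovE is produced and active.
Itaconate is present, so NerQ is inactive.
With no repressor bound, *irpC* is transcribed.
So IrpC is produced and active.
With repressor DovE bound, *qilU* is not transcribed.
→ *qilU* is OFF in A.
Condition B:
c-di-GMP is absent, so PexK is inactive.
Required activator PexK is absent, so *zorN* is not transcribed.
So ZorN is not produced.
Malonate is present, so QilT is active.
Turanose is present, so NolY is active.
Norleucine is absent, so MorD is active.
With repressor NolY bound, *yilY* is not transcribed.
So YilY is not produced.
With repressor QilT bound, *dovE* is not transcribed.
So DovE is not produced.
Itaconate is present, so NerQ is inactive.
With no repressor bound, *irpC* is transcribed.
So IrpC is produced and active.
Required activator ZorN is absent, so *qilU* is not transcribed.
→ *qilU* is OFF in B.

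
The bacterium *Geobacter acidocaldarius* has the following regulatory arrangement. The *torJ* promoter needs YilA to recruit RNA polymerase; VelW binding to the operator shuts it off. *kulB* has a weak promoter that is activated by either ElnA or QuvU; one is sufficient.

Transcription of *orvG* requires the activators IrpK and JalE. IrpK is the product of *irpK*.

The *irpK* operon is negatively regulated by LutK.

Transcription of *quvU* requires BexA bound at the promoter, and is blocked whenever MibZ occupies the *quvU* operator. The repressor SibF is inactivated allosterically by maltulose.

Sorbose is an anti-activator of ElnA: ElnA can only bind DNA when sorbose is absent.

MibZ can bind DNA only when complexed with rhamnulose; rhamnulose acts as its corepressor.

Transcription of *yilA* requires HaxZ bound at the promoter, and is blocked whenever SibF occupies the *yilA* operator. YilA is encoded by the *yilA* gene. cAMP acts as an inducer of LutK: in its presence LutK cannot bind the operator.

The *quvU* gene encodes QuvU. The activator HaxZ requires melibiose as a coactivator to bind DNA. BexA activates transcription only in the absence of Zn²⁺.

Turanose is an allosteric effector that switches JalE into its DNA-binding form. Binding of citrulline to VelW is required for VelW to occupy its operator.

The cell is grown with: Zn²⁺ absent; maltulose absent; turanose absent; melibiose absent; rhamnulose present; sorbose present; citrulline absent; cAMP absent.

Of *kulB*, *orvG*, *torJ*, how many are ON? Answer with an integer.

Sorbose is present, so ElnA is inactive.
Rhamnulose is present, so MibZ is active.
Zn²⁺ is absent, so BexA is active.
With repressor MibZ bound, *quvU* is not transcribed.
So QuvU is not produced.
No activator is available at the *kulB* promoter, so *kulB* is not transcribed.
→ *kulB* is OFF.
cAMP is absent, so LutK is active.
With repressor LutK bound, *irpK* is not transcribed.
So IrpK is not produced.
Turanose is absent, so JalE is inactive.
Required activator IrpK is absent, so *orvG* is not transcribed.
→ *orvG* is OFF.
Melibiose is absent, so HaxZ is inactive.
Maltulose is absent, so SibF is active.
With repressor SibF bound, *yilA* is not transcribed.
So YilA is not produced.
Citrulline is absent, so VelW is inactive.
Required activator YilA is absent, so *torJ* is not transcribed.
→ *torJ* is OFF.
0 of the 3 genes are transcribed.

0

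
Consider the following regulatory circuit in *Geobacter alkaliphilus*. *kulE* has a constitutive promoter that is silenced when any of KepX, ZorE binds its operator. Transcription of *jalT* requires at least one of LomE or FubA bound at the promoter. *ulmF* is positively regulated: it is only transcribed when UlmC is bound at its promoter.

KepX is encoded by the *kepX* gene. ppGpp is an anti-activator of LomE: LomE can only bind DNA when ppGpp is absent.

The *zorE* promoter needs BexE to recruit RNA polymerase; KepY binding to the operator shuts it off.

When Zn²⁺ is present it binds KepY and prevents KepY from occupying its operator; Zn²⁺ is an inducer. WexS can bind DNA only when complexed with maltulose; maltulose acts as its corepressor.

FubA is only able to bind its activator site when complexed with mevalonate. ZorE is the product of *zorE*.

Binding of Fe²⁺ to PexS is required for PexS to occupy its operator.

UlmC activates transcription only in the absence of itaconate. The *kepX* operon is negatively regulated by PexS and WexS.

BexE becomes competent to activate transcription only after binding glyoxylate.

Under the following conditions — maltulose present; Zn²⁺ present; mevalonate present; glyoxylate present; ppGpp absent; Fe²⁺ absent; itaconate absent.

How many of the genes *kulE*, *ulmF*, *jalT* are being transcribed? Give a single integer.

Fe²⁺ is absent, so PexS is inactive.
Maltulose is present, so WexS is active.
With repressor WexS bound, *kepX* is not transcribed.
So KepX is not produced.
Zn²⁺ is present, so KepY is inactive.
Glyoxylate is present, so BexE is active.
No repressor is bound and BexE is active, so *zorE* is transcribed.
So ZorE is produced and active.
With repressor ZorE bound, *kulE* is not transcribed.
→ *kulE* is OFF.
Itaconate is absent, so UlmC is active.
No repressor is bound and UlmC is active, so *ulmF* is transcribed.
→ *ulmF* is ON.
ppGpp is absent, so LomE is active.
Mevalonate is present, so FubA is active.
Activator LomE is present, so *jalT* is transcribed.
→ *jalT* is ON.
2 of the 3 genes are transcribed.

2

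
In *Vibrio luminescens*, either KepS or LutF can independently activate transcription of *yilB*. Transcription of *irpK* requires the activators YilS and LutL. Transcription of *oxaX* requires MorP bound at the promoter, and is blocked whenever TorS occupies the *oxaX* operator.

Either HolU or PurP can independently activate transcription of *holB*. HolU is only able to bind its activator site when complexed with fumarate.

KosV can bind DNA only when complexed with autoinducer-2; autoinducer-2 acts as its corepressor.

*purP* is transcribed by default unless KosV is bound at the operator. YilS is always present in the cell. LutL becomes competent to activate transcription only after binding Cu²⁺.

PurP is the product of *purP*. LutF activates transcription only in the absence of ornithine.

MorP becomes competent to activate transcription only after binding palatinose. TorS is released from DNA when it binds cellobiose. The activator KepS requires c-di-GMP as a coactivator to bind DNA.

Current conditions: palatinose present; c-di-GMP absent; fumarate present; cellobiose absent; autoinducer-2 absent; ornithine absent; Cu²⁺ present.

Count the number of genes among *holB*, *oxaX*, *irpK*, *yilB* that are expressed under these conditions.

3

Fumarate is present, so HolU is active.
Autoinducer-2 is absent, so KosV is inactive.
With no repressor bound, *purP* is transcribed.
So PurP is produced and active.
Activator HolU is present, so *holB* is transcribed.
→ *holB* is ON.
Palatinose is present, so MorP is active.
Cellobiose is absent, so TorS is active.
With repressor TorS bound, *oxaX* is not transcribed.
→ *oxaX* is OFF.
YilS is produced constitutively and is active.
Cu²⁺ is present, so LutL is active.
No repressor is bound and YilS and LutL are active, so *irpK* is transcribed.
→ *irpK* is ON.
c-di-GMP is absent, so KepS is inactive.
Ornithine is absent, so LutF is active.
Activator LutF is present, so *yilB* is transcribed.
→ *yilB* is ON.
3 of the 4 genes are transcribed.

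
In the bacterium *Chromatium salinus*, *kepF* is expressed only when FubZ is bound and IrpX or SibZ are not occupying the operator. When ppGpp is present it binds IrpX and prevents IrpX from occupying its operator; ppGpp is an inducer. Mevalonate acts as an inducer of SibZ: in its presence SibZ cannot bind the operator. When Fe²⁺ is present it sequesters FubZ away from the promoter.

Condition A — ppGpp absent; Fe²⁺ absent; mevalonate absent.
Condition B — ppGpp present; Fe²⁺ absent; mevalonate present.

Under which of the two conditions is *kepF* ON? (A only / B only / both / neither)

Condition A:
ppGpp is absent, so IrpX is active.
Fe²⁺ is absent, so FubZ is active.
Mevalonate is absent, so SibZ is active.
With repressor IrpX bound, *kepF* is not transcribed.
→ *kepF* is OFF in A.
Condition B:
ppGpp is present, so IrpX is inactive.
Fe²⁺ is absent, so FubZ is active.
Mevalonate is present, so SibZ is inactive.
No repressor is bound and FubZ is active, so *kepF* is transcribed.
→ *kepF* is ON in B.

B only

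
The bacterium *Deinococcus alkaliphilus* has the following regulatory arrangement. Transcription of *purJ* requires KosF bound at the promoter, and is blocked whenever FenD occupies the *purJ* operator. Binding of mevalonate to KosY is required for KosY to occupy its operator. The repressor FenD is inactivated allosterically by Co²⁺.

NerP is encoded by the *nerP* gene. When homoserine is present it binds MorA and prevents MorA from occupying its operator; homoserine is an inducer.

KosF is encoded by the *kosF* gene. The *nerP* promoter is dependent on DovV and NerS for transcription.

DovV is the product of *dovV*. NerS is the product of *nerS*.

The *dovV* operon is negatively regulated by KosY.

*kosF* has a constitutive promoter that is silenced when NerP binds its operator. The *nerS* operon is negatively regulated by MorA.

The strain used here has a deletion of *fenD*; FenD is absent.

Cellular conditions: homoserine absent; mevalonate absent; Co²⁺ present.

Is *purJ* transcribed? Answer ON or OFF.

FenD is non-functional in this strain, so it has no effect.
Mevalonate is absent, so KosY is inactive.
With no repressor bound, *dovV* is transcribed.
So DovV is produced and active.
Homoserine is absent, so MorA is active.
With repressor MorA bound, *nerS* is not transcribed.
So NerS is not produced.
Required activator NerS is absent, so *nerP* is not transcribed.
So NerP is not produced.
With no repressor bound, *kosF* is transcribed.
So KosF is produced and active.
No repressor is bound and KosF is active, so *purJ* is transcribed.

ON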